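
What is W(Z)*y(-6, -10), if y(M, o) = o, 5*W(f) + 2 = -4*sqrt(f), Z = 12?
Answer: 4 + 16*sqrt(3) ≈ 31.713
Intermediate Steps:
W(f) = -2/5 - 4*sqrt(f)/5 (W(f) = -2/5 + (-4*sqrt(f))/5 = -2/5 - 4*sqrt(f)/5)
W(Z)*y(-6, -10) = (-2/5 - 8*sqrt(3)/5)*(-10) = 4 + 16*sqrt(3)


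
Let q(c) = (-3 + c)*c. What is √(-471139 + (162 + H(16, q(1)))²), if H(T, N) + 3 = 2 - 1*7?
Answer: I*√447423 ≈ 668.9*I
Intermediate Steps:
q(c) = c*(-3 + c)
H(T, N) = -8 (H(T, N) = -3 + (2 - 1*7) = -3 + (2 - 7) = -3 - 5 = -8)
√(-471139 + (162 + H(16, q(1)))²) = √(-471139 + (162 - 8)²) = √(-471139 + 154²) = √(-471139 + 23716) = √(-447423) = I*√447423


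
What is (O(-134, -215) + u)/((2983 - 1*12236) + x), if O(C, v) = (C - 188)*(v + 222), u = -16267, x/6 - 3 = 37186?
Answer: -18521/213881 ≈ -0.086595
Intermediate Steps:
x = 223134 (x = 18 + 6*37186 = 18 + 223116 = 223134)
O(C, v) = (-188 + C)*(222 + v)
(O(-134, -215) + u)/((2983 - 1*12236) + x) = ((-41736 - 188*(-215) + 222*(-134) - 134*(-215)) - 16267)/((2983 - 1*12236) + 223134) = ((-41736 + 40420 - 29748 + 28810) - 16267)/((2983 - 12236) + 223134) = (-2254 - 16267)/(-9253 + 223134) = -18521/213881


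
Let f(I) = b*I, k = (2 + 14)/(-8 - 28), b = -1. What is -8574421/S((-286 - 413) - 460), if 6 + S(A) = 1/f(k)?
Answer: 34297684/15 ≈ 2.2865e+6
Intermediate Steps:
k = -4/9 (k = 16/(-36) = 16*(-1/36) = -4/9 ≈ -0.44444)
f(I) = -I
S(A) = -15/4 (S(A) = -6 + 1/(-1*(-4/9)) = -6 + 1/(4/9) = -6 + 9/4 = -15/4)
-8574421/S((-286 - 413) - 460) = -8574421/(-15/4) = -8574421*(-4/15) = 34297684/15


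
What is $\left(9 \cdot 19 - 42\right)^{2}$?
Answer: $16641$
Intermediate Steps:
$\left(9 \cdot 19 - 42\right)^{2} = \left(171 - 42\right)^{2} = 129^{2} = 16641$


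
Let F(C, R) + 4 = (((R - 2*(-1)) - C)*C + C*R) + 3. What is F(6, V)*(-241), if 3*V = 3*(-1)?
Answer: 8917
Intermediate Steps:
V = -1 (V = (3*(-1))/3 = (⅓)*(-3) = -1)
F(C, R) = -1 + C*R + C*(2 + R - C) (F(C, R) = -4 + ((((R - 2*(-1)) - C)*C + C*R) + 3) = -4 + ((((R + 2) - C)*C + C*R) + 3) = -4 + ((((2 + R) - C)*C + C*R) + 3) = -4 + (((2 + R - C)*C + C*R) + 3) = -4 + ((C*(2 + R - C) + C*R) + 3) = -4 + ((C*R + C*(2 + R - C)) + 3) = -4 + (3 + C*R + C*(2 + R - C)) = -1 + C*R + C*(2 + R - C))
F(6, V)*(-241) = (-1 - 1*6² + 2*6 + 2*6*(-1))*(-241) = (-1 - 1*36 + 12 - 12)*(-241) = (-1 - 36 + 12 - 12)*(-241) = -37*(-241) = 8917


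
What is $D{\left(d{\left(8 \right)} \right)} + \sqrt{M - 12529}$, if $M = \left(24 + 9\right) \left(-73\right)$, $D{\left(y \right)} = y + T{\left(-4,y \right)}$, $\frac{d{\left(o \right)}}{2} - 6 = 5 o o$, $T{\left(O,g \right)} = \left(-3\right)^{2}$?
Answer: $661 + i \sqrt{14938} \approx 661.0 + 122.22 i$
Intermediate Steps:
$T{\left(O,g \right)} = 9$
$d{\left(o \right)} = 12 + 10 o^{2}$ ($d{\left(o \right)} = 12 + 2 \cdot 5 o o = 12 + 2 \cdot 5 o^{2} = 12 + 10 o^{2}$)
$D{\left(y \right)} = 9 + y$ ($D{\left(y \right)} = y + 9 = 9 + y$)
$M = -2409$ ($M = 33 \left(-73\right) = -2409$)
$D{\left(d{\left(8 \right)} \right)} + \sqrt{M - 12529} = \left(9 + \left(12 + 10 \cdot 8^{2}\right)\right) + \sqrt{-2409 - 12529} = \left(9 + \left(12 + 10 \cdot 64\right)\right) + \sqrt{-14938} = \left(9 + \left(12 + 640\right)\right) + i \sqrt{14938} = \left(9 + 652\right) + i \sqrt{14938} = 661 + i \sqrt{14938}$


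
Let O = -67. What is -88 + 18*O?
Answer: -1294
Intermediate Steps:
-88 + 18*O = -88 + 18*(-67) = -88 - 1206 = -1294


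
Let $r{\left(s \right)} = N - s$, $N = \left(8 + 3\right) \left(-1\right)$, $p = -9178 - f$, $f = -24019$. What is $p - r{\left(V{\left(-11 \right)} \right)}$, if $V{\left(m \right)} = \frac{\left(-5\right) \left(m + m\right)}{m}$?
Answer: $14842$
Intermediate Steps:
$p = 14841$ ($p = -9178 - -24019 = -9178 + 24019 = 14841$)
$V{\left(m \right)} = -10$ ($V{\left(m \right)} = \frac{\left(-5\right) 2 m}{m} = \frac{\left(-10\right) m}{m} = -10$)
$N = -11$ ($N = 11 \left(-1\right) = -11$)
$r{\left(s \right)} = -11 - s$
$p - r{\left(V{\left(-11 \right)} \right)} = 14841 - \left(-11 - -10\right) = 14841 - \left(-11 + 10\right) = 14841 - -1 = 14841 + 1 = 14842$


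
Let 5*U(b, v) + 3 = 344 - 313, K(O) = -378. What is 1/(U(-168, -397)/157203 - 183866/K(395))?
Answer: 16506315/8028969143 ≈ 0.0020558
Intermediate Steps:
U(b, v) = 28/5 (U(b, v) = -⅗ + (344 - 313)/5 = -⅗ + (⅕)*31 = -⅗ + 31/5 = 28/5)
1/(U(-168, -397)/157203 - 183866/K(395)) = 1/((28/5)/157203 - 183866/(-378)) = 1/((28/5)*(1/157203) - 183866*(-1/378)) = 1/(28/786015 + 91933/189) = 1/(8028969143/16506315) = 16506315/8028969143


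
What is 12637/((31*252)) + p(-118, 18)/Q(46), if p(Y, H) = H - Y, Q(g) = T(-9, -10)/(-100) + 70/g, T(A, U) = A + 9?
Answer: 507719/5580 ≈ 90.989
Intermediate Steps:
T(A, U) = 9 + A
Q(g) = 70/g (Q(g) = (9 - 9)/(-100) + 70/g = 0*(-1/100) + 70/g = 0 + 70/g = 70/g)
12637/((31*252)) + p(-118, 18)/Q(46) = 12637/((31*252)) + (18 - 1*(-118))/((70/46)) = 12637/7812 + (18 + 118)/((70*(1/46))) = 12637*(1/7812) + 136/(35/23) = 12637/7812 + 136*(23/35) = 12637/7812 + 3128/35 = 507719/5580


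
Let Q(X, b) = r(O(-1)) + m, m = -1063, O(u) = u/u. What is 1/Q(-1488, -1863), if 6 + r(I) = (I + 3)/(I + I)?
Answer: -1/1067 ≈ -0.00093721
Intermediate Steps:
O(u) = 1
r(I) = -6 + (3 + I)/(2*I) (r(I) = -6 + (I + 3)/(I + I) = -6 + (3 + I)/((2*I)) = -6 + (3 + I)*(1/(2*I)) = -6 + (3 + I)/(2*I))
Q(X, b) = -1067 (Q(X, b) = (½)*(3 - 11*1)/1 - 1063 = (½)*1*(3 - 11) - 1063 = (½)*1*(-8) - 1063 = -4 - 1063 = -1067)
1/Q(-1488, -1863) = 1/(-1067) = -1/1067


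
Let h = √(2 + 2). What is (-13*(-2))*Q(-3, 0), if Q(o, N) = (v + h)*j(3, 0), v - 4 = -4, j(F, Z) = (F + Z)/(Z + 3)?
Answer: 52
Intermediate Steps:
j(F, Z) = (F + Z)/(3 + Z)
h = 2 (h = √4 = 2)
v = 0 (v = 4 - 4 = 0)
Q(o, N) = 2 (Q(o, N) = (0 + 2)*((3 + 0)/(3 + 0)) = 2*(3/3) = 2*((⅓)*3) = 2*1 = 2)
(-13*(-2))*Q(-3, 0) = -13*(-2)*2 = 26*2 = 52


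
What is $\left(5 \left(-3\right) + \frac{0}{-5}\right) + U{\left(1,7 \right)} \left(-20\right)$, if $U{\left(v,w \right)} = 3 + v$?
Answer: $-95$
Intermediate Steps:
$\left(5 \left(-3\right) + \frac{0}{-5}\right) + U{\left(1,7 \right)} \left(-20\right) = \left(5 \left(-3\right) + \frac{0}{-5}\right) + \left(3 + 1\right) \left(-20\right) = \left(-15 + 0 \left(- \frac{1}{5}\right)\right) + 4 \left(-20\right) = \left(-15 + 0\right) - 80 = -15 - 80 = -95$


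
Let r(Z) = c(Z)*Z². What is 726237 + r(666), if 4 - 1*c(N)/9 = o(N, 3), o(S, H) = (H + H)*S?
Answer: -15935353731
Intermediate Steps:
o(S, H) = 2*H*S (o(S, H) = (2*H)*S = 2*H*S)
c(N) = 36 - 54*N (c(N) = 36 - 18*3*N = 36 - 54*N)
r(Z) = Z²*(36 - 54*Z) (r(Z) = (36 - 54*Z)*Z² = Z²*(36 - 54*Z))
726237 + r(666) = 726237 + 666²*(36 - 54*666) = 726237 + 443556*(36 - 35964) = 726237 + 443556*(-35928) = 726237 - 15936079968 = -15935353731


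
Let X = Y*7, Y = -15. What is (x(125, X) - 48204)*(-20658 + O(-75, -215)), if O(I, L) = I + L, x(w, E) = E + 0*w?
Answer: 1011976932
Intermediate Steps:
X = -105 (X = -15*7 = -105)
x(w, E) = E (x(w, E) = E + 0 = E)
(x(125, X) - 48204)*(-20658 + O(-75, -215)) = (-105 - 48204)*(-20658 + (-75 - 215)) = -48309*(-20658 - 290) = -48309*(-20948) = 1011976932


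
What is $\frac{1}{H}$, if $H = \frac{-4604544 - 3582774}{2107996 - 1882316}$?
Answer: $- \frac{112840}{4093659} \approx -0.027565$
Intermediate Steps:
$H = - \frac{4093659}{112840}$ ($H = - \frac{8187318}{225680} = \left(-8187318\right) \frac{1}{225680} = - \frac{4093659}{112840} \approx -36.278$)
$\frac{1}{H} = \frac{1}{- \frac{4093659}{112840}} = - \frac{112840}{4093659}$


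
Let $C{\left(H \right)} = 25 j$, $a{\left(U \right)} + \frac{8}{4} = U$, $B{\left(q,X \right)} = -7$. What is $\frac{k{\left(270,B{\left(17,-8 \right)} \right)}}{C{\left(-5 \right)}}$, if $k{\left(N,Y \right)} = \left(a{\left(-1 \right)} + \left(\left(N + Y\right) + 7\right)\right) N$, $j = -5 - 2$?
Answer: $- \frac{14418}{35} \approx -411.94$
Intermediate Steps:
$j = -7$ ($j = -5 - 2 = -7$)
$a{\left(U \right)} = -2 + U$
$k{\left(N,Y \right)} = N \left(4 + N + Y\right)$ ($k{\left(N,Y \right)} = \left(\left(-2 - 1\right) + \left(\left(N + Y\right) + 7\right)\right) N = \left(-3 + \left(7 + N + Y\right)\right) N = \left(4 + N + Y\right) N = N \left(4 + N + Y\right)$)
$C{\left(H \right)} = -175$ ($C{\left(H \right)} = 25 \left(-7\right) = -175$)
$\frac{k{\left(270,B{\left(17,-8 \right)} \right)}}{C{\left(-5 \right)}} = \frac{270 \left(4 + 270 - 7\right)}{-175} = 270 \cdot 267 \left(- \frac{1}{175}\right) = 72090 \left(- \frac{1}{175}\right) = - \frac{14418}{35}$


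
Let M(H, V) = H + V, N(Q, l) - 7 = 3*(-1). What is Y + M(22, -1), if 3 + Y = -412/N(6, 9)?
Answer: -85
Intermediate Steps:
N(Q, l) = 4 (N(Q, l) = 7 + 3*(-1) = 7 - 3 = 4)
Y = -106 (Y = -3 - 412/4 = -3 - 412*¼ = -3 - 103 = -106)
Y + M(22, -1) = -106 + (22 - 1) = -106 + 21 = -85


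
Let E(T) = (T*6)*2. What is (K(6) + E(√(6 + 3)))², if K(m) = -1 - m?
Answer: 841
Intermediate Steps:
E(T) = 12*T (E(T) = (6*T)*2 = 12*T)
(K(6) + E(√(6 + 3)))² = ((-1 - 1*6) + 12*√(6 + 3))² = ((-1 - 6) + 12*√9)² = (-7 + 12*3)² = (-7 + 36)² = 29² = 841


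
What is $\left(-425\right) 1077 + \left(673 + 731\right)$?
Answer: $-456321$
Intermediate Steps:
$\left(-425\right) 1077 + \left(673 + 731\right) = -457725 + 1404 = -456321$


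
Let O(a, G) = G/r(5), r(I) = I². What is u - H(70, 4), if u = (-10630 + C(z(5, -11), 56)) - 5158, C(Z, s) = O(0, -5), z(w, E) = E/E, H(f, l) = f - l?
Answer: -79271/5 ≈ -15854.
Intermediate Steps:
z(w, E) = 1
O(a, G) = G/25 (O(a, G) = G/(5²) = G/25)
C(Z, s) = -⅕ (C(Z, s) = (1/25)*(-5) = -⅕)
u = -78941/5 (u = (-10630 - ⅕) - 5158 = -53151/5 - 5158 = -78941/5 ≈ -15788.)
u - H(70, 4) = -78941/5 - (70 - 1*4) = -78941/5 - (70 - 4) = -78941/5 - 1*66 = -78941/5 - 66 = -79271/5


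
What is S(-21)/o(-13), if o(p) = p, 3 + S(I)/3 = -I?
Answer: -54/13 ≈ -4.1538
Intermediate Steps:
S(I) = -9 - 3*I (S(I) = -9 + 3*(-I) = -9 - 3*I)
S(-21)/o(-13) = (-9 - 3*(-21))/(-13) = (-9 + 63)*(-1/13) = 54*(-1/13) = -54/13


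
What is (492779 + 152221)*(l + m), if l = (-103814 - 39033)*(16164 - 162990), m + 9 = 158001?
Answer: 13528108491030000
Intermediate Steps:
m = 157992 (m = -9 + 158001 = 157992)
l = 20973653622 (l = -142847*(-146826) = 20973653622)
(492779 + 152221)*(l + m) = (492779 + 152221)*(20973653622 + 157992) = 645000*20973811614 = 13528108491030000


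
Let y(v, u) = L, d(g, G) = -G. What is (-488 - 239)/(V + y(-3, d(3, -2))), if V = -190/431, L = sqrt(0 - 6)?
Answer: 29767015/575333 + 135048247*I*sqrt(6)/1150666 ≈ 51.739 + 287.48*I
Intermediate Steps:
L = I*sqrt(6) (L = sqrt(-6) = I*sqrt(6) ≈ 2.4495*I)
y(v, u) = I*sqrt(6)
V = -190/431 (V = -190*1/431 = -190/431 ≈ -0.44083)
(-488 - 239)/(V + y(-3, d(3, -2))) = (-488 - 239)/(-190/431 + I*sqrt(6)) = -727/(-190/431 + I*sqrt(6))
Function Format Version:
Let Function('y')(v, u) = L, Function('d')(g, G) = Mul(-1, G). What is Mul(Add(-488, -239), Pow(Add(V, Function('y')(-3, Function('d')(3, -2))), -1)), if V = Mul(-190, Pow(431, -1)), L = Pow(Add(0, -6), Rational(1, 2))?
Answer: Add(Rational(29767015, 575333), Mul(Rational(135048247, 1150666), I, Pow(6, Rational(1, 2)))) ≈ Add(51.739, Mul(287.48, I))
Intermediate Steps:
L = Mul(I, Pow(6, Rational(1, 2))) (L = Pow(-6, Rational(1, 2)) = Mul(I, Pow(6, Rational(1, 2))) ≈ Mul(2.4495, I))
Function('y')(v, u) = Mul(I, Pow(6, Rational(1, 2)))
V = Rational(-190, 431) (V = Mul(-190, Rational(1, 431)) = Rational(-190, 431) ≈ -0.44083)
Mul(Add(-488, -239), Pow(Add(V, Function('y')(-3, Function('d')(3, -2))), -1)) = Mul(Add(-488, -239), Pow(Add(Rational(-190, 431), Mul(I, Pow(6, Rational(1, 2)))), -1)) = Mul(-727, Pow(Add(Rational(-190, 431), Mul(I, Pow(6, Rational(1, 2)))), -1))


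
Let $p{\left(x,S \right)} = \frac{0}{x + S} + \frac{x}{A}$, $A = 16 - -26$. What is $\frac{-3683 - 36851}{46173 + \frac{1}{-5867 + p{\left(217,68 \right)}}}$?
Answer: $- \frac{1425621314}{1623950577} \approx -0.87787$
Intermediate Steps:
$A = 42$ ($A = 16 + 26 = 42$)
$p{\left(x,S \right)} = \frac{x}{42}$ ($p{\left(x,S \right)} = \frac{0}{x + S} + \frac{x}{42} = \frac{0}{S + x} + x \frac{1}{42} = 0 + \frac{x}{42} = \frac{x}{42}$)
$\frac{-3683 - 36851}{46173 + \frac{1}{-5867 + p{\left(217,68 \right)}}} = \frac{-3683 - 36851}{46173 + \frac{1}{-5867 + \frac{1}{42} \cdot 217}} = - \frac{40534}{46173 + \frac{1}{-5867 + \frac{31}{6}}} = - \frac{40534}{46173 + \frac{1}{- \frac{35171}{6}}} = - \frac{40534}{46173 - \frac{6}{35171}} = - \frac{40534}{\frac{1623950577}{35171}} = \left(-40534\right) \frac{35171}{1623950577} = - \frac{1425621314}{1623950577}$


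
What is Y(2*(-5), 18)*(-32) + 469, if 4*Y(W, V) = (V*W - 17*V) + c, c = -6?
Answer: 4405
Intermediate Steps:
Y(W, V) = -3/2 - 17*V/4 + V*W/4 (Y(W, V) = ((V*W - 17*V) - 6)/4 = ((-17*V + V*W) - 6)/4 = (-6 - 17*V + V*W)/4 = -3/2 - 17*V/4 + V*W/4)
Y(2*(-5), 18)*(-32) + 469 = (-3/2 - 17/4*18 + (¼)*18*(2*(-5)))*(-32) + 469 = (-3/2 - 153/2 + (¼)*18*(-10))*(-32) + 469 = (-3/2 - 153/2 - 45)*(-32) + 469 = -123*(-32) + 469 = 3936 + 469 = 4405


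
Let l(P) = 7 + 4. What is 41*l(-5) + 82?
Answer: 533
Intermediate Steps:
l(P) = 11
41*l(-5) + 82 = 41*11 + 82 = 451 + 82 = 533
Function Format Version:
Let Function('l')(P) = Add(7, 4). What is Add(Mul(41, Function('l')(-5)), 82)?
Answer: 533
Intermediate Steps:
Function('l')(P) = 11
Add(Mul(41, Function('l')(-5)), 82) = Add(Mul(41, 11), 82) = Add(451, 82) = 533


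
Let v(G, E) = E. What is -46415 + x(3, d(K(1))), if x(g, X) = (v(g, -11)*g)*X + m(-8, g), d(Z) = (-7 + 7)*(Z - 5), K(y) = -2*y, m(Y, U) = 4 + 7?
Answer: -46404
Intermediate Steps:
m(Y, U) = 11
d(Z) = 0 (d(Z) = 0*(-5 + Z) = 0)
x(g, X) = 11 - 11*X*g (x(g, X) = (-11*g)*X + 11 = -11*X*g + 11 = 11 - 11*X*g)
-46415 + x(3, d(K(1))) = -46415 + (11 - 11*0*3) = -46415 + (11 + 0) = -46415 + 11 = -46404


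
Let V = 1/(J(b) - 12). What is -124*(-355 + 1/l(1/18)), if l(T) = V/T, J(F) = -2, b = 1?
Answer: 397048/9 ≈ 44116.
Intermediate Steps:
V = -1/14 (V = 1/(-2 - 12) = 1/(-14) = -1/14 ≈ -0.071429)
l(T) = -1/(14*T)
-124*(-355 + 1/l(1/18)) = -124*(-355 + 1/(-1/(14*(1/18)))) = -124*(-355 + 1/(-1/(14*1/18))) = -124*(-355 + 1/(-1/14*18)) = -124*(-355 + 1/(-9/7)) = -124*(-355 - 7/9) = -124*(-3202/9) = 397048/9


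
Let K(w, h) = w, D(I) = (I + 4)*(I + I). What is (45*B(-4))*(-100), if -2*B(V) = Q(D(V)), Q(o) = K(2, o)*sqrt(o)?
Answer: 0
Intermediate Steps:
D(I) = 2*I*(4 + I) (D(I) = (4 + I)*(2*I) = 2*I*(4 + I))
Q(o) = 2*sqrt(o)
B(V) = -sqrt(2)*sqrt(V*(4 + V)) (B(V) = -sqrt(2*V*(4 + V)) = -sqrt(2)*sqrt(V*(4 + V)))
(45*B(-4))*(-100) = (45*(-sqrt(2)*sqrt(-4*(4 - 4))))*(-100) = (45*(-sqrt(2)*sqrt(-4*0)))*(-100) = (45*(-sqrt(2)*sqrt(0)))*(-100) = (45*(-1*sqrt(2)*0))*(-100) = (45*0)*(-100) = 0*(-100) = 0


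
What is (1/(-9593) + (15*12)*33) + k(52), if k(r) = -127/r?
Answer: 2961867477/498836 ≈ 5937.6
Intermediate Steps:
(1/(-9593) + (15*12)*33) + k(52) = (1/(-9593) + (15*12)*33) - 127/52 = (-1/9593 + 180*33) - 127*1/52 = (-1/9593 + 5940) - 127/52 = 56982419/9593 - 127/52 = 2961867477/498836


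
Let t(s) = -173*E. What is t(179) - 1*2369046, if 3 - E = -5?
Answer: -2370430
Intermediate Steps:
E = 8 (E = 3 - 1*(-5) = 3 + 5 = 8)
t(s) = -1384 (t(s) = -173*8 = -1384)
t(179) - 1*2369046 = -1384 - 1*2369046 = -1384 - 2369046 = -2370430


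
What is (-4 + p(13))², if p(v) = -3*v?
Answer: 1849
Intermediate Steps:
(-4 + p(13))² = (-4 - 3*13)² = (-4 - 39)² = (-43)² = 1849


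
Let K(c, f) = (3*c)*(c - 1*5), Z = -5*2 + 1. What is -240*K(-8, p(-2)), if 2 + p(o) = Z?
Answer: -74880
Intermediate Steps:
Z = -9 (Z = -10 + 1 = -9)
p(o) = -11 (p(o) = -2 - 9 = -11)
K(c, f) = 3*c*(-5 + c) (K(c, f) = (3*c)*(c - 5) = (3*c)*(-5 + c) = 3*c*(-5 + c))
-240*K(-8, p(-2)) = -720*(-8)*(-5 - 8) = -720*(-8)*(-13) = -240*312 = -74880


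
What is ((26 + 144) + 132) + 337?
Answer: 639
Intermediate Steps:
((26 + 144) + 132) + 337 = (170 + 132) + 337 = 302 + 337 = 639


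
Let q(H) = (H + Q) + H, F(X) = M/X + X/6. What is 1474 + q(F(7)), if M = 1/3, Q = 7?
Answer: 10384/7 ≈ 1483.4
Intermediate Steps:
M = ⅓ ≈ 0.33333
F(X) = 1/(3*X) + X/6
q(H) = 7 + 2*H (q(H) = (H + 7) + H = (7 + H) + H = 7 + 2*H)
1474 + q(F(7)) = 1474 + (7 + 2*((⅙)*(2 + 7²)/7)) = 1474 + (7 + 2*((⅙)*(⅐)*(2 + 49))) = 1474 + (7 + 2*((⅙)*(⅐)*51)) = 1474 + (7 + 2*(17/14)) = 1474 + (7 + 17/7) = 1474 + 66/7 = 10384/7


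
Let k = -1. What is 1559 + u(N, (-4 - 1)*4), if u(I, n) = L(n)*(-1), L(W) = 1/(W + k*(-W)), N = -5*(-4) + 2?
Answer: 62361/40 ≈ 1559.0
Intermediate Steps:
N = 22 (N = 20 + 2 = 22)
L(W) = 1/(2*W) (L(W) = 1/(W - (-1)*W) = 1/(W + W) = 1/(2*W))
u(I, n) = -1/(2*n) (u(I, n) = (1/(2*n))*(-1) = -1/(2*n))
1559 + u(N, (-4 - 1)*4) = 1559 - 1/(4*(-4 - 1))/2 = 1559 - 1/(2*((-5*4))) = 1559 - ½/(-20) = 1559 - ½*(-1/20) = 1559 + 1/40 = 62361/40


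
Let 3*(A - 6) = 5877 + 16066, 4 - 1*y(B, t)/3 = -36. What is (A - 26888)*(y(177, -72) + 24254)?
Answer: -1430826922/3 ≈ -4.7694e+8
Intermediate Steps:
y(B, t) = 120 (y(B, t) = 12 - 3*(-36) = 12 + 108 = 120)
A = 21961/3 (A = 6 + (5877 + 16066)/3 = 6 + (⅓)*21943 = 6 + 21943/3 = 21961/3 ≈ 7320.3)
(A - 26888)*(y(177, -72) + 24254) = (21961/3 - 26888)*(120 + 24254) = -58703/3*24374 = -1430826922/3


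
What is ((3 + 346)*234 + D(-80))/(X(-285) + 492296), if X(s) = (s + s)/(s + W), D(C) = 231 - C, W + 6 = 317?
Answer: 1065701/6399563 ≈ 0.16653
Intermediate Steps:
W = 311 (W = -6 + 317 = 311)
X(s) = 2*s/(311 + s) (X(s) = (s + s)/(s + 311) = (2*s)/(311 + s) = 2*s/(311 + s))
((3 + 346)*234 + D(-80))/(X(-285) + 492296) = ((3 + 346)*234 + (231 - 1*(-80)))/(2*(-285)/(311 - 285) + 492296) = (349*234 + (231 + 80))/(2*(-285)/26 + 492296) = (81666 + 311)/(2*(-285)*(1/26) + 492296) = 81977/(-285/13 + 492296) = 81977/(6399563/13) = 81977*(13/6399563) = 1065701/6399563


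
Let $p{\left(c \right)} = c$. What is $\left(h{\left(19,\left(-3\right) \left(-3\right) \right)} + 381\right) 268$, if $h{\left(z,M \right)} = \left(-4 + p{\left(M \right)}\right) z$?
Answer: $127568$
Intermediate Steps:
$h{\left(z,M \right)} = z \left(-4 + M\right)$ ($h{\left(z,M \right)} = \left(-4 + M\right) z = z \left(-4 + M\right)$)
$\left(h{\left(19,\left(-3\right) \left(-3\right) \right)} + 381\right) 268 = \left(19 \left(-4 - -9\right) + 381\right) 268 = \left(19 \left(-4 + 9\right) + 381\right) 268 = \left(19 \cdot 5 + 381\right) 268 = \left(95 + 381\right) 268 = 476 \cdot 268 = 127568$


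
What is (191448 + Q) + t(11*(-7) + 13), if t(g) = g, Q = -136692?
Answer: 54692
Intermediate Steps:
(191448 + Q) + t(11*(-7) + 13) = (191448 - 136692) + (11*(-7) + 13) = 54756 + (-77 + 13) = 54756 - 64 = 54692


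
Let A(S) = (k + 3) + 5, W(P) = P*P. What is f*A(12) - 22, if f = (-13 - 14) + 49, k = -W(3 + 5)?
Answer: -1254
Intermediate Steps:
W(P) = P²
k = -64 (k = -(3 + 5)² = -1*8² = -1*64 = -64)
A(S) = -56 (A(S) = (-64 + 3) + 5 = -61 + 5 = -56)
f = 22 (f = -27 + 49 = 22)
f*A(12) - 22 = 22*(-56) - 22 = -1232 - 22 = -1254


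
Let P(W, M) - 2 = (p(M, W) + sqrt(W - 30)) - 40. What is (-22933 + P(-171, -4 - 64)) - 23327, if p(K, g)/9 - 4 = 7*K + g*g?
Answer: 212623 + I*sqrt(201) ≈ 2.1262e+5 + 14.177*I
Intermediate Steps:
p(K, g) = 36 + 9*g**2 + 63*K (p(K, g) = 36 + 9*(7*K + g*g) = 36 + 9*(7*K + g**2) = 36 + 9*(g**2 + 7*K) = 36 + (9*g**2 + 63*K) = 36 + 9*g**2 + 63*K)
P(W, M) = -2 + sqrt(-30 + W) + 9*W**2 + 63*M (P(W, M) = 2 + (((36 + 9*W**2 + 63*M) + sqrt(W - 30)) - 40) = 2 + (((36 + 9*W**2 + 63*M) + sqrt(-30 + W)) - 40) = 2 + ((36 + sqrt(-30 + W) + 9*W**2 + 63*M) - 40) = 2 + (-4 + sqrt(-30 + W) + 9*W**2 + 63*M) = -2 + sqrt(-30 + W) + 9*W**2 + 63*M)
(-22933 + P(-171, -4 - 64)) - 23327 = (-22933 + (-2 + sqrt(-30 - 171) + 9*(-171)**2 + 63*(-4 - 64))) - 23327 = (-22933 + (-2 + sqrt(-201) + 9*29241 + 63*(-68))) - 23327 = (-22933 + (-2 + I*sqrt(201) + 263169 - 4284)) - 23327 = (-22933 + (258883 + I*sqrt(201))) - 23327 = (235950 + I*sqrt(201)) - 23327 = 212623 + I*sqrt(201)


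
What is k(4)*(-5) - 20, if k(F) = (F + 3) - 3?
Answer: -40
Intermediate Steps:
k(F) = F (k(F) = (3 + F) - 3 = F)
k(4)*(-5) - 20 = 4*(-5) - 20 = -20 - 20 = -40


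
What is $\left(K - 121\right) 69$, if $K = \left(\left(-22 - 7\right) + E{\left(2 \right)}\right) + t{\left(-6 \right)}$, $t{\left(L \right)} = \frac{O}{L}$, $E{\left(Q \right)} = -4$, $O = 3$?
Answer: $- \frac{21321}{2} \approx -10661.0$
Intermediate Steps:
$t{\left(L \right)} = \frac{3}{L}$
$K = - \frac{67}{2}$ ($K = \left(\left(-22 - 7\right) - 4\right) + \frac{3}{-6} = \left(\left(-22 - 7\right) - 4\right) + 3 \left(- \frac{1}{6}\right) = \left(-29 - 4\right) - \frac{1}{2} = -33 - \frac{1}{2} = - \frac{67}{2} \approx -33.5$)
$\left(K - 121\right) 69 = \left(- \frac{67}{2} - 121\right) 69 = \left(- \frac{309}{2}\right) 69 = - \frac{21321}{2}$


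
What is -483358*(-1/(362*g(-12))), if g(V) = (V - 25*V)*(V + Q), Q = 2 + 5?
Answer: -241679/260640 ≈ -0.92725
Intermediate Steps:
Q = 7
g(V) = -24*V*(7 + V) (g(V) = (V - 25*V)*(V + 7) = (-24*V)*(7 + V) = -24*V*(7 + V))
-483358*(-1/(362*g(-12))) = -483358*(-1/(104256*(7 - 12))) = -483358/(-24*(-12)*(-5)*(-362)) = -483358/((-1440*(-362))) = -483358/521280 = -483358*1/521280 = -241679/260640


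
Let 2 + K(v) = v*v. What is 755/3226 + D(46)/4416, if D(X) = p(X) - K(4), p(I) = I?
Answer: 26854/111297 ≈ 0.24128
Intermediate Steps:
K(v) = -2 + v² (K(v) = -2 + v*v = -2 + v²)
D(X) = -14 + X (D(X) = X - (-2 + 4²) = X - (-2 + 16) = X - 1*14 = X - 14 = -14 + X)
755/3226 + D(46)/4416 = 755/3226 + (-14 + 46)/4416 = 755*(1/3226) + 32*(1/4416) = 755/3226 + 1/138 = 26854/111297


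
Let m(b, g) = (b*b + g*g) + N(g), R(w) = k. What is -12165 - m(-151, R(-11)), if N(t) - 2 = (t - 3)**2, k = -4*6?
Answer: -36273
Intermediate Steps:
k = -24
R(w) = -24
N(t) = 2 + (-3 + t)**2 (N(t) = 2 + (t - 3)**2 = 2 + (-3 + t)**2)
m(b, g) = 2 + b**2 + g**2 + (-3 + g)**2 (m(b, g) = (b*b + g*g) + (2 + (-3 + g)**2) = (b**2 + g**2) + (2 + (-3 + g)**2) = 2 + b**2 + g**2 + (-3 + g)**2)
-12165 - m(-151, R(-11)) = -12165 - (2 + (-151)**2 + (-24)**2 + (-3 - 24)**2) = -12165 - (2 + 22801 + 576 + (-27)**2) = -12165 - (2 + 22801 + 576 + 729) = -12165 - 1*24108 = -12165 - 24108 = -36273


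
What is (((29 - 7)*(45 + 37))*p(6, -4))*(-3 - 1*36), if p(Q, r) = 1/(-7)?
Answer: 70356/7 ≈ 10051.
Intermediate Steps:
p(Q, r) = -⅐
(((29 - 7)*(45 + 37))*p(6, -4))*(-3 - 1*36) = (((29 - 7)*(45 + 37))*(-⅐))*(-3 - 1*36) = ((22*82)*(-⅐))*(-3 - 36) = (1804*(-⅐))*(-39) = -1804/7*(-39) = 70356/7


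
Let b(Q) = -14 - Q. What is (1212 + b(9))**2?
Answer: 1413721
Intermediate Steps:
(1212 + b(9))**2 = (1212 + (-14 - 1*9))**2 = (1212 + (-14 - 9))**2 = (1212 - 23)**2 = 1189**2 = 1413721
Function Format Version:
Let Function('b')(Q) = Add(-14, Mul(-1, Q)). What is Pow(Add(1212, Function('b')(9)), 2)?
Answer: 1413721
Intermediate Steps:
Pow(Add(1212, Function('b')(9)), 2) = Pow(Add(1212, Add(-14, Mul(-1, 9))), 2) = Pow(Add(1212, Add(-14, -9)), 2) = Pow(Add(1212, -23), 2) = Pow(1189, 2) = 1413721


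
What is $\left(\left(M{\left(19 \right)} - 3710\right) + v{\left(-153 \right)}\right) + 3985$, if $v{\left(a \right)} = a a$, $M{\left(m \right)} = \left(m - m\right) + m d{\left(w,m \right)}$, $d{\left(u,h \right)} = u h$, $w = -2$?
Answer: $22962$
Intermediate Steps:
$d{\left(u,h \right)} = h u$
$M{\left(m \right)} = - 2 m^{2}$ ($M{\left(m \right)} = \left(m - m\right) + m m \left(-2\right) = 0 + m \left(- 2 m\right) = 0 - 2 m^{2} = - 2 m^{2}$)
$v{\left(a \right)} = a^{2}$
$\left(\left(M{\left(19 \right)} - 3710\right) + v{\left(-153 \right)}\right) + 3985 = \left(\left(- 2 \cdot 19^{2} - 3710\right) + \left(-153\right)^{2}\right) + 3985 = \left(\left(\left(-2\right) 361 - 3710\right) + 23409\right) + 3985 = \left(\left(-722 - 3710\right) + 23409\right) + 3985 = \left(-4432 + 23409\right) + 3985 = 18977 + 3985 = 22962$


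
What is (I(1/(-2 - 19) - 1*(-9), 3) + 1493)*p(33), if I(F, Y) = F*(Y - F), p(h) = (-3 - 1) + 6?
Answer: 1269826/441 ≈ 2879.4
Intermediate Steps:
p(h) = 2 (p(h) = -4 + 6 = 2)
(I(1/(-2 - 19) - 1*(-9), 3) + 1493)*p(33) = ((1/(-2 - 19) - 1*(-9))*(3 - (1/(-2 - 19) - 1*(-9))) + 1493)*2 = ((1/(-21) + 9)*(3 - (1/(-21) + 9)) + 1493)*2 = ((-1/21 + 9)*(3 - (-1/21 + 9)) + 1493)*2 = (188*(3 - 1*188/21)/21 + 1493)*2 = (188*(3 - 188/21)/21 + 1493)*2 = ((188/21)*(-125/21) + 1493)*2 = (-23500/441 + 1493)*2 = (634913/441)*2 = 1269826/441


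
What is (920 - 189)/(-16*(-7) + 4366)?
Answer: 731/4478 ≈ 0.16324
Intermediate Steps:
(920 - 189)/(-16*(-7) + 4366) = 731/(112 + 4366) = 731/4478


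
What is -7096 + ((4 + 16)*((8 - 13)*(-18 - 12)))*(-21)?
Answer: -70096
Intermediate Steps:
-7096 + ((4 + 16)*((8 - 13)*(-18 - 12)))*(-21) = -7096 + (20*(-5*(-30)))*(-21) = -7096 + (20*150)*(-21) = -7096 + 3000*(-21) = -7096 - 63000 = -70096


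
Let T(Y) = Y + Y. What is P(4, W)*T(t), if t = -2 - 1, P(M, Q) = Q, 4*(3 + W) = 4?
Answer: 12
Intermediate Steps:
W = -2 (W = -3 + (¼)*4 = -3 + 1 = -2)
t = -3
T(Y) = 2*Y
P(4, W)*T(t) = -4*(-3) = -2*(-6) = 12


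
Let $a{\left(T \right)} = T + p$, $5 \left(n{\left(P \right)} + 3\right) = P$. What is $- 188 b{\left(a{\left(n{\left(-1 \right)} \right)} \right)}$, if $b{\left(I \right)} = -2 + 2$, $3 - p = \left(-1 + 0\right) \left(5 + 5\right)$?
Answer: $0$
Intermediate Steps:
$n{\left(P \right)} = -3 + \frac{P}{5}$
$p = 13$ ($p = 3 - \left(-1 + 0\right) \left(5 + 5\right) = 3 - \left(-1\right) 10 = 3 - -10 = 3 + 10 = 13$)
$a{\left(T \right)} = 13 + T$ ($a{\left(T \right)} = T + 13 = 13 + T$)
$b{\left(I \right)} = 0$
$- 188 b{\left(a{\left(n{\left(-1 \right)} \right)} \right)} = \left(-188\right) 0 = 0$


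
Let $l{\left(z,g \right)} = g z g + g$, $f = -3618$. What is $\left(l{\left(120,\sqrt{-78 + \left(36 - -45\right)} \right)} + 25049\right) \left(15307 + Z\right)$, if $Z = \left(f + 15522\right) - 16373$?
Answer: $275382742 + 10838 \sqrt{3} \approx 2.754 \cdot 10^{8}$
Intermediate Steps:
$Z = -4469$ ($Z = \left(-3618 + 15522\right) - 16373 = 11904 - 16373 = -4469$)
$l{\left(z,g \right)} = g + z g^{2}$ ($l{\left(z,g \right)} = z g^{2} + g = g + z g^{2}$)
$\left(l{\left(120,\sqrt{-78 + \left(36 - -45\right)} \right)} + 25049\right) \left(15307 + Z\right) = \left(\sqrt{-78 + \left(36 - -45\right)} \left(1 + \sqrt{-78 + \left(36 - -45\right)} 120\right) + 25049\right) \left(15307 - 4469\right) = \left(\sqrt{-78 + \left(36 + 45\right)} \left(1 + \sqrt{-78 + \left(36 + 45\right)} 120\right) + 25049\right) 10838 = \left(\sqrt{-78 + 81} \left(1 + \sqrt{-78 + 81} \cdot 120\right) + 25049\right) 10838 = \left(\sqrt{3} \left(1 + \sqrt{3} \cdot 120\right) + 25049\right) 10838 = \left(\sqrt{3} \left(1 + 120 \sqrt{3}\right) + 25049\right) 10838 = \left(25049 + \sqrt{3} \left(1 + 120 \sqrt{3}\right)\right) 10838 = 271481062 + 10838 \sqrt{3} \left(1 + 120 \sqrt{3}\right)$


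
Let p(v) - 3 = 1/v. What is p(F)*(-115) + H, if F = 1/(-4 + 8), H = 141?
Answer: -664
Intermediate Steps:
F = ¼ (F = 1/4 = ¼ ≈ 0.25000)
p(v) = 3 + 1/v
p(F)*(-115) + H = (3 + 1/(¼))*(-115) + 141 = (3 + 4)*(-115) + 141 = 7*(-115) + 141 = -805 + 141 = -664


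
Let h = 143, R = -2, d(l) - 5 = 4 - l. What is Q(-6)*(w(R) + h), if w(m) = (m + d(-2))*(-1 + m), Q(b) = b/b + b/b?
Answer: 232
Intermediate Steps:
d(l) = 9 - l (d(l) = 5 + (4 - l) = 9 - l)
Q(b) = 2 (Q(b) = 1 + 1 = 2)
w(m) = (-1 + m)*(11 + m) (w(m) = (m + (9 - 1*(-2)))*(-1 + m) = (m + (9 + 2))*(-1 + m) = (m + 11)*(-1 + m) = (11 + m)*(-1 + m) = (-1 + m)*(11 + m))
Q(-6)*(w(R) + h) = 2*((-11 + (-2)² + 10*(-2)) + 143) = 2*((-11 + 4 - 20) + 143) = 2*(-27 + 143) = 2*116 = 232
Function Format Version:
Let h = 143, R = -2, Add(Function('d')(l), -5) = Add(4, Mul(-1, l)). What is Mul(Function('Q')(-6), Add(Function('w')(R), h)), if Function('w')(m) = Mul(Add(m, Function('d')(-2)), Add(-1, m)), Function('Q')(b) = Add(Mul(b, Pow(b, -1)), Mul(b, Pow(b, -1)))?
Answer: 232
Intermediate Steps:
Function('d')(l) = Add(9, Mul(-1, l)) (Function('d')(l) = Add(5, Add(4, Mul(-1, l))) = Add(9, Mul(-1, l)))
Function('Q')(b) = 2 (Function('Q')(b) = Add(1, 1) = 2)
Function('w')(m) = Mul(Add(-1, m), Add(11, m)) (Function('w')(m) = Mul(Add(m, Add(9, Mul(-1, -2))), Add(-1, m)) = Mul(Add(m, Add(9, 2)), Add(-1, m)) = Mul(Add(m, 11), Add(-1, m)) = Mul(Add(11, m), Add(-1, m)) = Mul(Add(-1, m), Add(11, m)))
Mul(Function('Q')(-6), Add(Function('w')(R), h)) = Mul(2, Add(Add(-11, Pow(-2, 2), Mul(10, -2)), 143)) = Mul(2, Add(Add(-11, 4, -20), 143)) = Mul(2, Add(-27, 143)) = Mul(2, 116) = 232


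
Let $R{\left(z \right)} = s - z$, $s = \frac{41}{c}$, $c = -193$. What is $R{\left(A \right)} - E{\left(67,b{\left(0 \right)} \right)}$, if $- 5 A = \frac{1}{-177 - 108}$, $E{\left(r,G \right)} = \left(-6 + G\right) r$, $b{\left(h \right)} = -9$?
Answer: $\frac{276341507}{275025} \approx 1004.8$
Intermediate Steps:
$E{\left(r,G \right)} = r \left(-6 + G\right)$
$s = - \frac{41}{193}$ ($s = \frac{41}{-193} = 41 \left(- \frac{1}{193}\right) = - \frac{41}{193} \approx -0.21244$)
$A = \frac{1}{1425}$ ($A = - \frac{1}{5 \left(-177 - 108\right)} = - \frac{1}{5 \left(-285\right)} = \left(- \frac{1}{5}\right) \left(- \frac{1}{285}\right) = \frac{1}{1425} \approx 0.00070175$)
$R{\left(z \right)} = - \frac{41}{193} - z$
$R{\left(A \right)} - E{\left(67,b{\left(0 \right)} \right)} = \left(- \frac{41}{193} - \frac{1}{1425}\right) - 67 \left(-6 - 9\right) = \left(- \frac{41}{193} - \frac{1}{1425}\right) - 67 \left(-15\right) = - \frac{58618}{275025} - -1005 = - \frac{58618}{275025} + 1005 = \frac{276341507}{275025}$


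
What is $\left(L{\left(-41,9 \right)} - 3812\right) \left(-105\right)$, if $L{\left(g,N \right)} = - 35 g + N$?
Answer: $248640$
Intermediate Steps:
$L{\left(g,N \right)} = N - 35 g$
$\left(L{\left(-41,9 \right)} - 3812\right) \left(-105\right) = \left(\left(9 - -1435\right) - 3812\right) \left(-105\right) = \left(\left(9 + 1435\right) - 3812\right) \left(-105\right) = \left(1444 - 3812\right) \left(-105\right) = \left(-2368\right) \left(-105\right) = 248640$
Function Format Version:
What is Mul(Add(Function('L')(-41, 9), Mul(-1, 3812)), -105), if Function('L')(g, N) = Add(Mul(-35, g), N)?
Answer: 248640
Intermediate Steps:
Function('L')(g, N) = Add(N, Mul(-35, g))
Mul(Add(Function('L')(-41, 9), Mul(-1, 3812)), -105) = Mul(Add(Add(9, Mul(-35, -41)), Mul(-1, 3812)), -105) = Mul(Add(Add(9, 1435), -3812), -105) = Mul(Add(1444, -3812), -105) = Mul(-2368, -105) = 248640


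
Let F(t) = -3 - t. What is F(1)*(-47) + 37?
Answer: 225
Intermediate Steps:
F(1)*(-47) + 37 = (-3 - 1*1)*(-47) + 37 = (-3 - 1)*(-47) + 37 = -4*(-47) + 37 = 188 + 37 = 225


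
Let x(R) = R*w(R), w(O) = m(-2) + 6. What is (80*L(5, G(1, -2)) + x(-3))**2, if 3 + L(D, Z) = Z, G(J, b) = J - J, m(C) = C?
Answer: 63504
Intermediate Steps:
G(J, b) = 0
L(D, Z) = -3 + Z
w(O) = 4 (w(O) = -2 + 6 = 4)
x(R) = 4*R (x(R) = R*4 = 4*R)
(80*L(5, G(1, -2)) + x(-3))**2 = (80*(-3 + 0) + 4*(-3))**2 = (80*(-3) - 12)**2 = (-240 - 12)**2 = (-252)**2 = 63504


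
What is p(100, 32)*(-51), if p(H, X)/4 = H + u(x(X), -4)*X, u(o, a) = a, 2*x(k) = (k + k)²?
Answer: 5712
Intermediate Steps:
x(k) = 2*k² (x(k) = (k + k)²/2 = (2*k)²/2 = (4*k²)/2 = 2*k²)
p(H, X) = -16*X + 4*H (p(H, X) = 4*(H - 4*X) = -16*X + 4*H)
p(100, 32)*(-51) = (-16*32 + 4*100)*(-51) = (-512 + 400)*(-51) = -112*(-51) = 5712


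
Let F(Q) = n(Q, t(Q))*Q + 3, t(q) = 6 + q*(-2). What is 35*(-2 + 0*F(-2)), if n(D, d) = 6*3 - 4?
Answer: -70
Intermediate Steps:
t(q) = 6 - 2*q
n(D, d) = 14 (n(D, d) = 18 - 4 = 14)
F(Q) = 3 + 14*Q (F(Q) = 14*Q + 3 = 3 + 14*Q)
35*(-2 + 0*F(-2)) = 35*(-2 + 0*(3 + 14*(-2))) = 35*(-2 + 0*(3 - 28)) = 35*(-2 + 0*(-25)) = 35*(-2 + 0) = 35*(-2) = -70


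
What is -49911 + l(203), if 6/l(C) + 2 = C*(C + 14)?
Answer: -732843211/14683 ≈ -49911.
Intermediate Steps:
l(C) = 6/(-2 + C*(14 + C)) (l(C) = 6/(-2 + C*(C + 14)) = 6/(-2 + C*(14 + C)))
-49911 + l(203) = -49911 + 6/(-2 + 203² + 14*203) = -49911 + 6/(-2 + 41209 + 2842) = -49911 + 6/44049 = -49911 + 6*(1/44049) = -49911 + 2/14683 = -732843211/14683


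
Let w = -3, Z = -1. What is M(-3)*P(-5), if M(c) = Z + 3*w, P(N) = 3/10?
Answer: -3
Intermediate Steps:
P(N) = 3/10 (P(N) = 3*(⅒) = 3/10)
M(c) = -10 (M(c) = -1 + 3*(-3) = -1 - 9 = -10)
M(-3)*P(-5) = -10*3/10 = -3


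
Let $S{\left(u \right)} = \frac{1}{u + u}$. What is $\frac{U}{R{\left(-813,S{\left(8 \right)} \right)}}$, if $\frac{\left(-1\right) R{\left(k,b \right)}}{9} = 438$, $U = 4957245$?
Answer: $- \frac{550805}{438} \approx -1257.5$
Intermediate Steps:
$S{\left(u \right)} = \frac{1}{2 u}$
$R{\left(k,b \right)} = -3942$ ($R{\left(k,b \right)} = \left(-9\right) 438 = -3942$)
$\frac{U}{R{\left(-813,S{\left(8 \right)} \right)}} = \frac{4957245}{-3942} = 4957245 \left(- \frac{1}{3942}\right) = - \frac{550805}{438}$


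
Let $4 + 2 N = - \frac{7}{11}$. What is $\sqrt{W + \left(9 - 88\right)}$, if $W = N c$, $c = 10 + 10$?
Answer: $\frac{i \sqrt{15169}}{11} \approx 11.197 i$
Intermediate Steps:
$N = - \frac{51}{22}$ ($N = -2 + \frac{\left(-7\right) \frac{1}{11}}{2} = -2 + \frac{1}{2} \left(- \frac{7}{11}\right) = -2 - \frac{7}{22} = - \frac{51}{22} \approx -2.3182$)
$c = 20$
$W = - \frac{510}{11}$ ($W = \left(- \frac{51}{22}\right) 20 = - \frac{510}{11} \approx -46.364$)
$\sqrt{W + \left(9 - 88\right)} = \sqrt{- \frac{510}{11} + \left(9 - 88\right)} = \sqrt{- \frac{510}{11} - 79} = \sqrt{- \frac{1379}{11}} = \frac{i \sqrt{15169}}{11}$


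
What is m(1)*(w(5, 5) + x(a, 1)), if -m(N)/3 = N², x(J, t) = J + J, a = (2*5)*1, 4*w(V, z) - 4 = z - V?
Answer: -63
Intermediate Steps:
w(V, z) = 1 - V/4 + z/4 (w(V, z) = 1 + (z - V)/4 = 1 + (-V/4 + z/4) = 1 - V/4 + z/4)
a = 10 (a = 10*1 = 10)
x(J, t) = 2*J
m(N) = -3*N²
m(1)*(w(5, 5) + x(a, 1)) = (-3*1²)*((1 - ¼*5 + (¼)*5) + 2*10) = (-3*1)*((1 - 5/4 + 5/4) + 20) = -3*(1 + 20) = -3*21 = -63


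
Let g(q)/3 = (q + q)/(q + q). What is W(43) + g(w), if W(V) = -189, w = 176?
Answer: -186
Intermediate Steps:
g(q) = 3 (g(q) = 3*((q + q)/(q + q)) = 3*((2*q)/((2*q))) = 3*((2*q)*(1/(2*q))) = 3*1 = 3)
W(43) + g(w) = -189 + 3 = -186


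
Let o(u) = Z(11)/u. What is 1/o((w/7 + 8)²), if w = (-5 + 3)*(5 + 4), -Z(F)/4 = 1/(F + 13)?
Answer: -8664/49 ≈ -176.82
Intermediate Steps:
Z(F) = -4/(13 + F) (Z(F) = -4/(F + 13) = -4/(13 + F))
w = -18 (w = -2*9 = -18)
o(u) = -1/(6*u) (o(u) = (-4/(13 + 11))/u = (-4/24)/u = (-4*1/24)/u = -1/(6*u))
1/o((w/7 + 8)²) = 1/(-1/(6*(-18/7 + 8)²)) = 1/(-1/(6*((38/7)²))) = 1/(-1/(6*1444/49)) = 1/(-⅙*49/1444) = 1/(-49/8664) = -8664/49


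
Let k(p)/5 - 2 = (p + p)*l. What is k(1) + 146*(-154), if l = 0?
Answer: -22474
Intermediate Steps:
k(p) = 10 (k(p) = 10 + 5*((p + p)*0) = 10 + 5*((2*p)*0) = 10 + 5*0 = 10 + 0 = 10)
k(1) + 146*(-154) = 10 + 146*(-154) = 10 - 22484 = -22474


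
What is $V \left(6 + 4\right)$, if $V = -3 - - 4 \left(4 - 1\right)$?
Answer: $90$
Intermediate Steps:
$V = 9$ ($V = -3 - \left(-4\right) 3 = -3 - -12 = -3 + 12 = 9$)
$V \left(6 + 4\right) = 9 \left(6 + 4\right) = 9 \cdot 10 = 90$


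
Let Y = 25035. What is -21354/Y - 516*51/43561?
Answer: -529674218/363516545 ≈ -1.4571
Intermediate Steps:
-21354/Y - 516*51/43561 = -21354/25035 - 516*51/43561 = -21354*1/25035 - 26316*1/43561 = -7118/8345 - 26316/43561 = -529674218/363516545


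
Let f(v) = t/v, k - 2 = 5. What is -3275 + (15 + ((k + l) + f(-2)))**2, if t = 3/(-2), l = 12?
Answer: -33079/16 ≈ -2067.4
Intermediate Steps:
k = 7 (k = 2 + 5 = 7)
t = -3/2 (t = 3*(-1/2) = -3/2 ≈ -1.5000)
f(v) = -3/(2*v)
-3275 + (15 + ((k + l) + f(-2)))**2 = -3275 + (15 + ((7 + 12) - 3/2/(-2)))**2 = -3275 + (15 + (19 - 3/2*(-1/2)))**2 = -3275 + (15 + (19 + 3/4))**2 = -3275 + (15 + 79/4)**2 = -3275 + (139/4)**2 = -3275 + 19321/16 = -33079/16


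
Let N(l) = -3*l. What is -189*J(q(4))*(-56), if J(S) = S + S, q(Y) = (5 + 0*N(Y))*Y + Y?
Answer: 508032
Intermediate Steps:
q(Y) = 6*Y (q(Y) = (5 + 0*(-3*Y))*Y + Y = (5 + 0)*Y + Y = 5*Y + Y = 6*Y)
J(S) = 2*S
-189*J(q(4))*(-56) = -189*2*(6*4)*(-56) = -189*2*24*(-56) = -9072*(-56) = -189*(-2688) = 508032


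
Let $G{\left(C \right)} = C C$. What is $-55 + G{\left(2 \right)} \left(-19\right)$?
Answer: $-131$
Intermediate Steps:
$G{\left(C \right)} = C^{2}$
$-55 + G{\left(2 \right)} \left(-19\right) = -55 + 2^{2} \left(-19\right) = -55 + 4 \left(-19\right) = -55 - 76 = -131$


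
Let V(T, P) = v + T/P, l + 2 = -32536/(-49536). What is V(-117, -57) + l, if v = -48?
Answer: -5563639/117648 ≈ -47.291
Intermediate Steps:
l = -8317/6192 (l = -2 - 32536/(-49536) = -2 - 32536*(-1/49536) = -2 + 4067/6192 = -8317/6192 ≈ -1.3432)
V(T, P) = -48 + T/P
V(-117, -57) + l = (-48 - 117/(-57)) - 8317/6192 = (-48 - 117*(-1/57)) - 8317/6192 = (-48 + 39/19) - 8317/6192 = -873/19 - 8317/6192 = -5563639/117648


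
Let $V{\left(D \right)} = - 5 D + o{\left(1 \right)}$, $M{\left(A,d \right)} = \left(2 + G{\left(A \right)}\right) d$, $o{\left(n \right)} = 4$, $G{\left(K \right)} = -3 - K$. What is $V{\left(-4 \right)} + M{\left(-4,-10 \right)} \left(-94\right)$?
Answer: $2844$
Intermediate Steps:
$M{\left(A,d \right)} = d \left(-1 - A\right)$ ($M{\left(A,d \right)} = \left(2 - \left(3 + A\right)\right) d = \left(-1 - A\right) d = d \left(-1 - A\right)$)
$V{\left(D \right)} = 4 - 5 D$ ($V{\left(D \right)} = - 5 D + 4 = 4 - 5 D$)
$V{\left(-4 \right)} + M{\left(-4,-10 \right)} \left(-94\right) = \left(4 - -20\right) + \left(-1\right) \left(-10\right) \left(1 - 4\right) \left(-94\right) = \left(4 + 20\right) + \left(-1\right) \left(-10\right) \left(-3\right) \left(-94\right) = 24 - -2820 = 24 + 2820 = 2844$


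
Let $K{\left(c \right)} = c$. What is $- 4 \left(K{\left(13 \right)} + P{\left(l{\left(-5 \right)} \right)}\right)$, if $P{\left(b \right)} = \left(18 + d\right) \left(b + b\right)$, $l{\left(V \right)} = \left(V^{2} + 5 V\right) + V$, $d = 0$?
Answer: $668$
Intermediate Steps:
$l{\left(V \right)} = V^{2} + 6 V$
$P{\left(b \right)} = 36 b$ ($P{\left(b \right)} = \left(18 + 0\right) \left(b + b\right) = 18 \cdot 2 b = 36 b$)
$- 4 \left(K{\left(13 \right)} + P{\left(l{\left(-5 \right)} \right)}\right) = - 4 \left(13 + 36 \left(- 5 \left(6 - 5\right)\right)\right) = - 4 \left(13 + 36 \left(\left(-5\right) 1\right)\right) = - 4 \left(13 + 36 \left(-5\right)\right) = - 4 \left(13 - 180\right) = \left(-4\right) \left(-167\right) = 668$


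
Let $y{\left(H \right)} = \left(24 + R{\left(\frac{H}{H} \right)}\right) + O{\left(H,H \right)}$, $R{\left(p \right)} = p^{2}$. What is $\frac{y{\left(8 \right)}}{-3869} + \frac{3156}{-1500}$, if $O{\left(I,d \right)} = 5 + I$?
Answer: $- \frac{1022297}{483625} \approx -2.1138$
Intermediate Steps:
$y{\left(H \right)} = 30 + H$ ($y{\left(H \right)} = \left(24 + \left(\frac{H}{H}\right)^{2}\right) + \left(5 + H\right) = \left(24 + 1^{2}\right) + \left(5 + H\right) = \left(24 + 1\right) + \left(5 + H\right) = 25 + \left(5 + H\right) = 30 + H$)
$\frac{y{\left(8 \right)}}{-3869} + \frac{3156}{-1500} = \frac{30 + 8}{-3869} + \frac{3156}{-1500} = 38 \left(- \frac{1}{3869}\right) + 3156 \left(- \frac{1}{1500}\right) = - \frac{38}{3869} - \frac{263}{125} = - \frac{1022297}{483625}$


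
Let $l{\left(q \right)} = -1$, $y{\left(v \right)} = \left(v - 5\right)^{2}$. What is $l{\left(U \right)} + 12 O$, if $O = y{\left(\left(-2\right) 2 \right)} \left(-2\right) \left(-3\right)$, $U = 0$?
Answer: $5831$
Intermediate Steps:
$y{\left(v \right)} = \left(-5 + v\right)^{2}$
$O = 486$ ($O = \left(-5 - 4\right)^{2} \left(-2\right) \left(-3\right) = \left(-9\right)^{2} \left(-2\right) \left(-3\right) = 81 \left(-2\right) \left(-3\right) = \left(-162\right) \left(-3\right) = 486$)
$l{\left(U \right)} + 12 O = -1 + 12 \cdot 486 = -1 + 5832 = 5831$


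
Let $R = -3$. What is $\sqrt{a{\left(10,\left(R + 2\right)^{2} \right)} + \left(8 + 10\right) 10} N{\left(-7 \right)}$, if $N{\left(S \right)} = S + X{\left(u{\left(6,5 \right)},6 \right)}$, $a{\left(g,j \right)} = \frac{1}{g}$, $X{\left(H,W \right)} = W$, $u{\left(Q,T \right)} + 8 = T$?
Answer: $- \frac{\sqrt{18010}}{10} \approx -13.42$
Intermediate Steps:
$u{\left(Q,T \right)} = -8 + T$
$N{\left(S \right)} = 6 + S$ ($N{\left(S \right)} = S + 6 = 6 + S$)
$\sqrt{a{\left(10,\left(R + 2\right)^{2} \right)} + \left(8 + 10\right) 10} N{\left(-7 \right)} = \sqrt{\frac{1}{10} + \left(8 + 10\right) 10} \left(6 - 7\right) = \sqrt{\frac{1}{10} + 18 \cdot 10} \left(-1\right) = \sqrt{\frac{1}{10} + 180} \left(-1\right) = \sqrt{\frac{1801}{10}} \left(-1\right) = \frac{\sqrt{18010}}{10} \left(-1\right) = - \frac{\sqrt{18010}}{10}$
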